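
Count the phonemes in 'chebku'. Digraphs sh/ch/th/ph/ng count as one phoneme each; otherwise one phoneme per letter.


Parsing 'chebku' greedily, digraphs first:
  'ch' -> digraph (1 consonant phoneme) (phonemes so far: 1)
  'e' -> vowel phoneme (phonemes so far: 2)
  'b' -> consonant phoneme (phonemes so far: 3)
  'k' -> consonant phoneme (phonemes so far: 4)
  'u' -> vowel phoneme (phonemes so far: 5)
Total phonemes: 5

5


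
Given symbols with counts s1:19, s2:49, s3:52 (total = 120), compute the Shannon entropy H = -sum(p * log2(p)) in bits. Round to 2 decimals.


Computing entropy H = -sum(p_i * log2(p_i)):
  s1: p = 19/120 = 0.1583, -p*log2(p) = 0.4210
  s2: p = 49/120 = 0.4083, -p*log2(p) = 0.5276
  s3: p = 52/120 = 0.4333, -p*log2(p) = 0.5228
H = sum of terms = 1.4714
Rounded to 2 decimals: 1.47

1.47


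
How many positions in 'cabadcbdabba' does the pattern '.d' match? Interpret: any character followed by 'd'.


Pattern: .d means any character followed by 'd'.
Scanning 'cabadcbdabba' position-by-position:
  Pos 0: window 'ca' -> no
  Pos 1: window 'ab' -> no
  Pos 2: window 'ba' -> no
  Pos 3: window 'ad' -> MATCH
  Pos 4: window 'dc' -> no
  Pos 5: window 'cb' -> no
  Pos 6: window 'bd' -> MATCH
  Pos 7: window 'da' -> no
  Pos 8: window 'ab' -> no
  Pos 9: window 'bb' -> no
  Pos 10: window 'ba' -> no
  Pos 11: window 'a' -> no
Total matches: 2

2


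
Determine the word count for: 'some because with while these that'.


Counting words by splitting on spaces:
  Word 1: 'some'
  Word 2: 'because'
  Word 3: 'with'
  Word 4: 'while'
  Word 5: 'these'
  Word 6: 'that'
Total words: 6

6


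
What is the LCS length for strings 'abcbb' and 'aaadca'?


DP table for LCS of 'abcbb' and 'aaadca':
       a  a  a  d  c  a
    0  0  0  0  0  0  0
  a 0  1  1  1  1  1  1
  b 0  1  1  1  1  1  1
  c 0  1  1  1  1  2  2
  b 0  1  1  1  1  2  2
  b 0  1  1  1  1  2  2
LCS: 'ac'
LCS length = 2

2


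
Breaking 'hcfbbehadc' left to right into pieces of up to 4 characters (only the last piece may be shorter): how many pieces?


'hcfbbehadc' has 10 characters.
Chunking with max size 4:
  Chunk 1: 'hcfb' (positions 0-3)
  Chunk 2: 'beha' (positions 4-7)
  Chunk 3: 'dc' (positions 8-9)
Total chunks: ceil(10 / 4) = 3

3


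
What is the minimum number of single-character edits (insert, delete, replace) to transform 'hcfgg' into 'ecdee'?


Building DP table for s1='hcfgg' (len 5) and s2='ecdee' (len 5):
       e  c  d  e  e
    0  1  2  3  4  5
  h 1  1  2  3  4  5
  c 2  2  1  2  3  4
  f 3  3  2  2  3  4
  g 4  4  3  3  3  4
  g 5  5  4  4  4  4
Edit distance = dp[5][5] = 4

4


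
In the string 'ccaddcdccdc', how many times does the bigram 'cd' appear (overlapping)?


Scanning 'ccaddcdccdc' for bigram 'cd':
  Position 0: 'cc' -> no
  Position 1: 'ca' -> no
  Position 2: 'ad' -> no
  Position 3: 'dd' -> no
  Position 4: 'dc' -> no
  Position 5: 'cd' -> MATCH
  Position 6: 'dc' -> no
  Position 7: 'cc' -> no
  Position 8: 'cd' -> MATCH
  Position 9: 'dc' -> no
Total matches: 2

2


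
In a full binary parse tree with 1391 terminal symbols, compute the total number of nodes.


Leaf nodes (terminals): 1391
Internal nodes = n - 1 = 1391 - 1 = 1390
Total = leaves + internal = 1391 + 1390 = 2781

2781


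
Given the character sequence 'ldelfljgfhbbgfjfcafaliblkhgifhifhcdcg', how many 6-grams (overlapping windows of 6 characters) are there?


String 'ldelfljgfhbbgfjfcafaliblkhgifhifhcdcg' has length L = 37.
Number of overlapping n-grams = L - n + 1
Substituting: 37 - 6 + 1 = 32

32


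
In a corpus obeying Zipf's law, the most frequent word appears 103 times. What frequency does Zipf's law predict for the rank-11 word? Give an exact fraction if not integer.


Zipf's law: freq(rank) = f1 / rank
f1 = 103, rank = 11
freq = 103 / 11
GCD(103, 11) = 1
Simplified: 103/11

103/11


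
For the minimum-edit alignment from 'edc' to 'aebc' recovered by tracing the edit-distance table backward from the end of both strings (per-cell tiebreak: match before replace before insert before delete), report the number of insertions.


Edit distance = 2. Backtracking from cell (3, 4) with preference match > replace > insert > delete,
then listing the resulting alignment 'edc' -> 'aebc' left to right:
  Step 1: insert 'a' [insertion #1]
  Step 2: keep 'e'
  Step 3: replace d->b
  Step 4: keep 'c'
Total insertions: 1

1


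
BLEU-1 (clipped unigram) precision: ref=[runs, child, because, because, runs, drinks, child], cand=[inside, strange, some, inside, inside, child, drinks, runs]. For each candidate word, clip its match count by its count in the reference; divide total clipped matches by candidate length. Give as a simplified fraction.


Reference word counts: {'because': 2, 'child': 2, 'drinks': 1, 'runs': 2}
Checking each candidate word (with clipping):
  'inside' -> not in reference -> no match (matches: 0)
  'strange' -> not in reference -> no match (matches: 0)
  'some' -> not in reference -> no match (matches: 0)
  'inside' -> not in reference -> no match (matches: 0)
  'inside' -> not in reference -> no match (matches: 0)
  'child' -> in reference (ref count 2, used 1/2) -> match (matches: 1)
  'drinks' -> in reference (ref count 1, used 1/1) -> match (matches: 2)
  'runs' -> in reference (ref count 2, used 1/2) -> match (matches: 3)
Clipped matches: 3, Candidate length: 8
Precision = 3/8

3/8


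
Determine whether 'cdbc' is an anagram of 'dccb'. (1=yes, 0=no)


Sort characters of 'cdbc': 'bccd'
Sort characters of 'dccb': 'bccd'
Sorted forms match -> they ARE anagrams
Result: 1

1


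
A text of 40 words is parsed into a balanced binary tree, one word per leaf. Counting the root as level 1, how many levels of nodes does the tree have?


In a balanced binary tree with n leaves the deepest leaf is ceil(log2(n)) edges below the root,
so counting node levels inclusive of root and leaves gives ceil(log2(n)) + 1 levels.
log2(40) = 5.3219
ceil(5.3219) = 6
levels = 6 + 1 = 7

7


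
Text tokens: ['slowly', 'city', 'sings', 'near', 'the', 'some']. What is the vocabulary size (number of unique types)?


Listing all tokens and tracking unique types:
  Token 1: 'slowly' -> NEW (unique so far: 1)
  Token 2: 'city' -> NEW (unique so far: 2)
  Token 3: 'sings' -> NEW (unique so far: 3)
  Token 4: 'near' -> NEW (unique so far: 4)
  Token 5: 'the' -> NEW (unique so far: 5)
  Token 6: 'some' -> NEW (unique so far: 6)
Unique types: ('city', 'near', 'sings', 'slowly', 'some', 'the')
Vocabulary size: 6

6


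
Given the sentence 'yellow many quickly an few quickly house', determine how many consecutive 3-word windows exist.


Word trigrams from [7] words:
  Trigram 1: (yellow many quickly)
  Trigram 2: (many quickly an)
  Trigram 3: (quickly an few)
  Trigram 4: (an few quickly)
  Trigram 5: (few quickly house)
Total word trigrams: 7 - 2 = 5

5


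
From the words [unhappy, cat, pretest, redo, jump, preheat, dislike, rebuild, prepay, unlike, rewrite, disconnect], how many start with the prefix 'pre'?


Checking each word for prefix 'pre':
  'unhappy' -> no (count: 0)
  'cat' -> no (count: 0)
  'pretest' -> YES, starts with 'pre' (count: 1)
  'redo' -> no (count: 1)
  'jump' -> no (count: 1)
  'preheat' -> YES, starts with 'pre' (count: 2)
  'dislike' -> no (count: 2)
  'rebuild' -> no (count: 2)
  'prepay' -> YES, starts with 'pre' (count: 3)
  'unlike' -> no (count: 3)
  'rewrite' -> no (count: 3)
  'disconnect' -> no (count: 3)
Total with prefix 'pre': 3

3


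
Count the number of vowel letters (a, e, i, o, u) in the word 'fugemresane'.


Scanning each character of 'fugemresane':
  Position 1: 'f' -> consonant (running count: 0)
  Position 2: 'u' -> vowel (running count: 1)
  Position 3: 'g' -> consonant (running count: 1)
  Position 4: 'e' -> vowel (running count: 2)
  Position 5: 'm' -> consonant (running count: 2)
  Position 6: 'r' -> consonant (running count: 2)
  Position 7: 'e' -> vowel (running count: 3)
  Position 8: 's' -> consonant (running count: 3)
  Position 9: 'a' -> vowel (running count: 4)
  Position 10: 'n' -> consonant (running count: 4)
  Position 11: 'e' -> vowel (running count: 5)
Total vowels: 5

5


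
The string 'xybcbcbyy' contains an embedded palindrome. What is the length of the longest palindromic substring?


Scanning 'xybcbcbyy' for palindromic substrings.
Substring at positions 1-7: 'ybcbcby'.
Check: reverse('ybcbcby') = 'ybcbcby' -> palindrome confirmed.
Neighbouring characters ('x' / 'y') break symmetry, so it cannot extend further.
No longer palindromic substring exists; longest length = 7

7


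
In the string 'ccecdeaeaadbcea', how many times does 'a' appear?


Scanning 'ccecdeaeaadbcea' for 'a':
  Position 6: 'a' -> MATCH (count: 1)
  Position 8: 'a' -> MATCH (count: 2)
  Position 9: 'a' -> MATCH (count: 3)
  Position 14: 'a' -> MATCH (count: 4)
Total occurrences of 'a': 4

4


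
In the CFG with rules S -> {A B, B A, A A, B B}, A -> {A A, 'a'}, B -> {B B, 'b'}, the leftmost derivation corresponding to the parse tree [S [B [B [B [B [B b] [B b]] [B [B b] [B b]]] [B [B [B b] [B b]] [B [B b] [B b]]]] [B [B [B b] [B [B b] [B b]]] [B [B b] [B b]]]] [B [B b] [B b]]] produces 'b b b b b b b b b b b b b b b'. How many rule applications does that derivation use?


Every bracketed nonterminal node [X ...] in the tree is produced by exactly one rule application.
Reading the tree off as a leftmost derivation:
  Step 1: S  =>  B B   (applied S -> B B)
  Step 2: B B  =>  B B B   (applied B -> B B)
  Step 3: B B B  =>  B B B B   (applied B -> B B)
  Step 4: B B B B  =>  B B B B B   (applied B -> B B)
  Step 5: B B B B B  =>  B B B B B B   (applied B -> B B)
  Step 6: B B B B B B  =>  b B B B B B   (applied B -> b)
  Step 7: b B B B B B  =>  b b B B B B   (applied B -> b)
  Step 8: b b B B B B  =>  b b B B B B B   (applied B -> B B)
  Step 9: b b B B B B B  =>  b b b B B B B   (applied B -> b)
  Step 10: b b b B B B B  =>  b b b b B B B   (applied B -> b)
  Step 11: b b b b B B B  =>  b b b b B B B B   (applied B -> B B)
  Step 12: b b b b B B B B  =>  b b b b B B B B B   (applied B -> B B)
  Step 13: b b b b B B B B B  =>  b b b b b B B B B   (applied B -> b)
  Step 14: b b b b b B B B B  =>  b b b b b b B B B   (applied B -> b)
  Step 15: b b b b b b B B B  =>  b b b b b b B B B B   (applied B -> B B)
  Step 16: b b b b b b B B B B  =>  b b b b b b b B B B   (applied B -> b)
  Step 17: b b b b b b b B B B  =>  b b b b b b b b B B   (applied B -> b)
  Step 18: b b b b b b b b B B  =>  b b b b b b b b B B B   (applied B -> B B)
  Step 19: b b b b b b b b B B B  =>  b b b b b b b b B B B B   (applied B -> B B)
  Step 20: b b b b b b b b B B B B  =>  b b b b b b b b b B B B   (applied B -> b)
  Step 21: b b b b b b b b b B B B  =>  b b b b b b b b b B B B B   (applied B -> B B)
  Step 22: b b b b b b b b b B B B B  =>  b b b b b b b b b b B B B   (applied B -> b)
  Step 23: b b b b b b b b b b B B B  =>  b b b b b b b b b b b B B   (applied B -> b)
  Step 24: b b b b b b b b b b b B B  =>  b b b b b b b b b b b B B B   (applied B -> B B)
  Step 25: b b b b b b b b b b b B B B  =>  b b b b b b b b b b b b B B   (applied B -> b)
  Step 26: b b b b b b b b b b b b B B  =>  b b b b b b b b b b b b b B   (applied B -> b)
  Step 27: b b b b b b b b b b b b b B  =>  b b b b b b b b b b b b b B B   (applied B -> B B)
  Step 28: b b b b b b b b b b b b b B B  =>  b b b b b b b b b b b b b b B   (applied B -> b)
  Step 29: b b b b b b b b b b b b b b B  =>  b b b b b b b b b b b b b b b   (applied B -> b)
Final yield: b b b b b b b b b b b b b b b
Total rewrite steps: 29

29


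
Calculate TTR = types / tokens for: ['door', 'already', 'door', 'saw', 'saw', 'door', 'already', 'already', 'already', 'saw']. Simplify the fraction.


Tokens: 10
Unique types: ('already', 'door', 'saw') = 3
TTR = 3/10
Already in lowest terms.

3/10


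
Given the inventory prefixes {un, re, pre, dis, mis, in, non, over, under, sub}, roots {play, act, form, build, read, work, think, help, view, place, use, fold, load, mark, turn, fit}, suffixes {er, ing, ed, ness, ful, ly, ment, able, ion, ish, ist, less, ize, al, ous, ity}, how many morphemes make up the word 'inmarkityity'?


Segmenting 'inmarkityity' against the inventory:
  'in' -> prefix (morpheme 1)
  'mark' -> root (morpheme 2)
  'ity' -> suffix (morpheme 3)
  'ity' -> suffix (morpheme 4)
Total morphemes: 4

4


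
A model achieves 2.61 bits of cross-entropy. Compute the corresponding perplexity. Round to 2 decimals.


Perplexity formula: PP = 2^H
H = 2.61
PP = 2^2.61
Decompose: 2^2.61 = 2^2 * 2^0.61
2^2 = 4, 2^0.61 ~ 1.5262592
PP ~ 4 * 1.5262592 = 6.1050368
Rounded to 2 decimals: 6.11

6.11


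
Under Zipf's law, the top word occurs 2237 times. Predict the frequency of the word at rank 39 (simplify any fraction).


Zipf's law: freq(rank) = f1 / rank
f1 = 2237, rank = 39
freq = 2237 / 39
GCD(2237, 39) = 1
Simplified: 2237/39

2237/39


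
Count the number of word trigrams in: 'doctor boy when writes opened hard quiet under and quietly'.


Word trigrams from [10] words:
  Trigram 1: (doctor boy when)
  Trigram 2: (boy when writes)
  Trigram 3: (when writes opened)
  Trigram 4: (writes opened hard)
  Trigram 5: (opened hard quiet)
  Trigram 6: (hard quiet under)
  Trigram 7: (quiet under and)
  Trigram 8: (under and quietly)
Total word trigrams: 10 - 2 = 8

8


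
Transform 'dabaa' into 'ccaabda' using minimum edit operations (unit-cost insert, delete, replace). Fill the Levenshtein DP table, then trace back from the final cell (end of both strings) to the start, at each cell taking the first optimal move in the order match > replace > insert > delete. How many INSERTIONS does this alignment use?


Edit distance = 4. Backtracking from cell (5, 7) with preference match > replace > insert > delete,
then listing the resulting alignment 'dabaa' -> 'ccaabda' left to right:
  Step 1: insert 'c' [insertion #1]
  Step 2: insert 'c' [insertion #2]
  Step 3: replace d->a
  Step 4: keep 'a'
  Step 5: keep 'b'
  Step 6: replace a->d
  Step 7: keep 'a'
Total insertions: 2

2


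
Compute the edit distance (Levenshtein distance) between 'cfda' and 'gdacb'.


Building DP table for s1='cfda' (len 4) and s2='gdacb' (len 5):
       g  d  a  c  b
    0  1  2  3  4  5
  c 1  1  2  3  3  4
  f 2  2  2  3  4  4
  d 3  3  2  3  4  5
  a 4  4  3  2  3  4
Edit distance = dp[4][5] = 4

4


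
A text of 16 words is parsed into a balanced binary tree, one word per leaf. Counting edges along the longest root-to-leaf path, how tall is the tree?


In a balanced binary tree with n leaves the deepest leaf is ceil(log2(n)) edges below the root.
log2(16) = 4.0000
ceil(4.0000) = 4
height (edges) = 4

4


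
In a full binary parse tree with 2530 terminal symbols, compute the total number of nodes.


Leaf nodes (terminals): 2530
Internal nodes = n - 1 = 2530 - 1 = 2529
Total = leaves + internal = 2530 + 2529 = 5059

5059


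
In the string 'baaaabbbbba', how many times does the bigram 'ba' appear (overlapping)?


Scanning 'baaaabbbbba' for bigram 'ba':
  Position 0: 'ba' -> MATCH
  Position 1: 'aa' -> no
  Position 2: 'aa' -> no
  Position 3: 'aa' -> no
  Position 4: 'ab' -> no
  Position 5: 'bb' -> no
  Position 6: 'bb' -> no
  Position 7: 'bb' -> no
  Position 8: 'bb' -> no
  Position 9: 'ba' -> MATCH
Total matches: 2

2


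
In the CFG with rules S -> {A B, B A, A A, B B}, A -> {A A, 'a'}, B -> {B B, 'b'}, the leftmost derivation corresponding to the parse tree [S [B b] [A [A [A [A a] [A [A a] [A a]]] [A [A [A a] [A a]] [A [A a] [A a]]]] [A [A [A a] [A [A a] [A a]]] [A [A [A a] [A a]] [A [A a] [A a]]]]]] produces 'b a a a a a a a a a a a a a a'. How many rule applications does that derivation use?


Every bracketed nonterminal node [X ...] in the tree is produced by exactly one rule application.
Reading the tree off as a leftmost derivation:
  Step 1: S  =>  B A   (applied S -> B A)
  Step 2: B A  =>  b A   (applied B -> b)
  Step 3: b A  =>  b A A   (applied A -> A A)
  Step 4: b A A  =>  b A A A   (applied A -> A A)
  Step 5: b A A A  =>  b A A A A   (applied A -> A A)
  Step 6: b A A A A  =>  b a A A A   (applied A -> a)
  Step 7: b a A A A  =>  b a A A A A   (applied A -> A A)
  Step 8: b a A A A A  =>  b a a A A A   (applied A -> a)
  Step 9: b a a A A A  =>  b a a a A A   (applied A -> a)
  Step 10: b a a a A A  =>  b a a a A A A   (applied A -> A A)
  Step 11: b a a a A A A  =>  b a a a A A A A   (applied A -> A A)
  Step 12: b a a a A A A A  =>  b a a a a A A A   (applied A -> a)
  Step 13: b a a a a A A A  =>  b a a a a a A A   (applied A -> a)
  Step 14: b a a a a a A A  =>  b a a a a a A A A   (applied A -> A A)
  Step 15: b a a a a a A A A  =>  b a a a a a a A A   (applied A -> a)
  Step 16: b a a a a a a A A  =>  b a a a a a a a A   (applied A -> a)
  Step 17: b a a a a a a a A  =>  b a a a a a a a A A   (applied A -> A A)
  Step 18: b a a a a a a a A A  =>  b a a a a a a a A A A   (applied A -> A A)
  Step 19: b a a a a a a a A A A  =>  b a a a a a a a a A A   (applied A -> a)
  Step 20: b a a a a a a a a A A  =>  b a a a a a a a a A A A   (applied A -> A A)
  Step 21: b a a a a a a a a A A A  =>  b a a a a a a a a a A A   (applied A -> a)
  Step 22: b a a a a a a a a a A A  =>  b a a a a a a a a a a A   (applied A -> a)
  Step 23: b a a a a a a a a a a A  =>  b a a a a a a a a a a A A   (applied A -> A A)
  Step 24: b a a a a a a a a a a A A  =>  b a a a a a a a a a a A A A   (applied A -> A A)
  Step 25: b a a a a a a a a a a A A A  =>  b a a a a a a a a a a a A A   (applied A -> a)
  Step 26: b a a a a a a a a a a a A A  =>  b a a a a a a a a a a a a A   (applied A -> a)
  Step 27: b a a a a a a a a a a a a A  =>  b a a a a a a a a a a a a A A   (applied A -> A A)
  Step 28: b a a a a a a a a a a a a A A  =>  b a a a a a a a a a a a a a A   (applied A -> a)
  Step 29: b a a a a a a a a a a a a a A  =>  b a a a a a a a a a a a a a a   (applied A -> a)
Final yield: b a a a a a a a a a a a a a a
Total rewrite steps: 29

29


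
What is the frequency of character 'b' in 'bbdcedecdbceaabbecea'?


Scanning 'bbdcedecdbceaabbecea' for 'b':
  Position 0: 'b' -> MATCH (count: 1)
  Position 1: 'b' -> MATCH (count: 2)
  Position 9: 'b' -> MATCH (count: 3)
  Position 14: 'b' -> MATCH (count: 4)
  Position 15: 'b' -> MATCH (count: 5)
Total occurrences of 'b': 5

5


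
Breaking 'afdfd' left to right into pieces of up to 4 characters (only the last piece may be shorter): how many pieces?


'afdfd' has 5 characters.
Chunking with max size 4:
  Chunk 1: 'afdf' (positions 0-3)
  Chunk 2: 'd' (positions 4-4)
Total chunks: ceil(5 / 4) = 2

2


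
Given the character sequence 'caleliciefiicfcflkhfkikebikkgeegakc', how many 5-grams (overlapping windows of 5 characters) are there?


String 'caleliciefiicfcflkhfkikebikkgeegakc' has length L = 35.
Number of overlapping n-grams = L - n + 1
Substituting: 35 - 5 + 1 = 31

31


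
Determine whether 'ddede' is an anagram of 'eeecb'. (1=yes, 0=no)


Sort characters of 'ddede': 'dddee'
Sort characters of 'eeecb': 'bceee'
Sorted forms differ -> they are NOT anagrams
Result: 0

0


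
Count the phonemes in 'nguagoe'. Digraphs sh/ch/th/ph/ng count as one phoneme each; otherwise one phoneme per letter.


Parsing 'nguagoe' greedily, digraphs first:
  'ng' -> digraph (1 consonant phoneme) (phonemes so far: 1)
  'u' -> vowel phoneme (phonemes so far: 2)
  'a' -> vowel phoneme (phonemes so far: 3)
  'g' -> consonant phoneme (phonemes so far: 4)
  'o' -> vowel phoneme (phonemes so far: 5)
  'e' -> vowel phoneme (phonemes so far: 6)
Total phonemes: 6

6


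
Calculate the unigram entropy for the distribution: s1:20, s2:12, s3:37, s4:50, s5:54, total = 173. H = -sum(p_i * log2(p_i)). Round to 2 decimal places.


Computing entropy H = -sum(p_i * log2(p_i)):
  s1: p = 20/173 = 0.1156, -p*log2(p) = 0.3598
  s2: p = 12/173 = 0.0694, -p*log2(p) = 0.2670
  s3: p = 37/173 = 0.2139, -p*log2(p) = 0.4759
  s4: p = 50/173 = 0.2890, -p*log2(p) = 0.5176
  s5: p = 54/173 = 0.3121, -p*log2(p) = 0.5243
H = sum of terms = 2.1446
Rounded to 2 decimals: 2.14

2.14


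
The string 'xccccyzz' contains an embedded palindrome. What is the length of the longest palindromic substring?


Scanning 'xccccyzz' for palindromic substrings.
Substring at positions 1-4: 'cccc'.
Check: reverse('cccc') = 'cccc' -> palindrome confirmed.
Neighbouring characters ('x' / 'y') break symmetry, so it cannot extend further.
No longer palindromic substring exists; longest length = 4

4


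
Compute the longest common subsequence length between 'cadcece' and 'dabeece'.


DP table for LCS of 'cadcece' and 'dabeece':
       d  a  b  e  e  c  e
    0  0  0  0  0  0  0  0
  c 0  0  0  0  0  0  1  1
  a 0  0  1  1  1  1  1  1
  d 0  1  1  1  1  1  1  1
  c 0  1  1  1  1  1  2  2
  e 0  1  1  1  2  2  2  3
  c 0  1  1  1  2  2  3  3
  e 0  1  1  1  2  3  3  4
LCS: 'aece'
LCS length = 4

4


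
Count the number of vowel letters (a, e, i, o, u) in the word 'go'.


Scanning each character of 'go':
  Position 1: 'g' -> consonant (running count: 0)
  Position 2: 'o' -> vowel (running count: 1)
Total vowels: 1

1


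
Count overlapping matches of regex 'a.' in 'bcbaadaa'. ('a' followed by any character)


Pattern: a. means 'a' followed by any character.
Scanning 'bcbaadaa' position-by-position:
  Pos 0: window 'bc' -> no
  Pos 1: window 'cb' -> no
  Pos 2: window 'ba' -> no
  Pos 3: window 'aa' -> MATCH
  Pos 4: window 'ad' -> MATCH
  Pos 5: window 'da' -> no
  Pos 6: window 'aa' -> MATCH
  Pos 7: window 'a' -> no
Total matches: 3

3


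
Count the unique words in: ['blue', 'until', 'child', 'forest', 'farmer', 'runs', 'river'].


Listing all tokens and tracking unique types:
  Token 1: 'blue' -> NEW (unique so far: 1)
  Token 2: 'until' -> NEW (unique so far: 2)
  Token 3: 'child' -> NEW (unique so far: 3)
  Token 4: 'forest' -> NEW (unique so far: 4)
  Token 5: 'farmer' -> NEW (unique so far: 5)
  Token 6: 'runs' -> NEW (unique so far: 6)
  Token 7: 'river' -> NEW (unique so far: 7)
Unique types: ('blue', 'child', 'farmer', 'forest', 'river', 'runs', 'until')
Vocabulary size: 7

7


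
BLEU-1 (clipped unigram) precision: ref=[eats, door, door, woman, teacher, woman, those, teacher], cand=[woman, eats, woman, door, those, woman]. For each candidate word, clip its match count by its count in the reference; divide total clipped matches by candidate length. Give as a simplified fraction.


Reference word counts: {'door': 2, 'eats': 1, 'teacher': 2, 'those': 1, 'woman': 2}
Checking each candidate word (with clipping):
  'woman' -> in reference (ref count 2, used 1/2) -> match (matches: 1)
  'eats' -> in reference (ref count 1, used 1/1) -> match (matches: 2)
  'woman' -> in reference (ref count 2, used 2/2) -> match (matches: 3)
  'door' -> in reference (ref count 2, used 1/2) -> match (matches: 4)
  'those' -> in reference (ref count 1, used 1/1) -> match (matches: 5)
  'woman' -> ref count 2 already used up (2/2) -> clipped, no match (matches: 5)
Clipped matches: 5, Candidate length: 6
Precision = 5/6

5/6


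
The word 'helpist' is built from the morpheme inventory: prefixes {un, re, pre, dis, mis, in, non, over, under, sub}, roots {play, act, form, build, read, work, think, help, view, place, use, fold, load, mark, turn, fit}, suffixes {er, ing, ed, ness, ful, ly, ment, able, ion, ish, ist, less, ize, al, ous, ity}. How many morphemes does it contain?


Segmenting 'helpist' against the inventory:
  'help' -> root (morpheme 1)
  'ist' -> suffix (morpheme 2)
Total morphemes: 2

2


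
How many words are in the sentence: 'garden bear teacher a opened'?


Counting words by splitting on spaces:
  Word 1: 'garden'
  Word 2: 'bear'
  Word 3: 'teacher'
  Word 4: 'a'
  Word 5: 'opened'
Total words: 5

5


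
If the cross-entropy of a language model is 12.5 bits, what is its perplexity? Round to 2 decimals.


Perplexity formula: PP = 2^H
H = 12.5
PP = 2^12.5
Decompose: 2^12.5 = 2^12 * 2^0.5 = 2^12 * sqrt(2)
2^12 = 4096, sqrt(2) ~ 1.4142136
PP ~ 4096 * 1.4142136 = 5792.6189056
Rounded to 2 decimals: 5792.62

5792.62


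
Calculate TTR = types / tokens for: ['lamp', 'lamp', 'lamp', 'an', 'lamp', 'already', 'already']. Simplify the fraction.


Tokens: 7
Unique types: ('already', 'an', 'lamp') = 3
TTR = 3/7
Already in lowest terms.

3/7


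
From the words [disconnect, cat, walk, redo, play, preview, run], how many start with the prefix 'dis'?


Checking each word for prefix 'dis':
  'disconnect' -> YES, starts with 'dis' (count: 1)
  'cat' -> no (count: 1)
  'walk' -> no (count: 1)
  'redo' -> no (count: 1)
  'play' -> no (count: 1)
  'preview' -> no (count: 1)
  'run' -> no (count: 1)
Total with prefix 'dis': 1

1


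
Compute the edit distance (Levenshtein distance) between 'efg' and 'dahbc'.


Building DP table for s1='efg' (len 3) and s2='dahbc' (len 5):
       d  a  h  b  c
    0  1  2  3  4  5
  e 1  1  2  3  4  5
  f 2  2  2  3  4  5
  g 3  3  3  3  4  5
Edit distance = dp[3][5] = 5

5


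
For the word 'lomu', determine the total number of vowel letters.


Scanning each character of 'lomu':
  Position 1: 'l' -> consonant (running count: 0)
  Position 2: 'o' -> vowel (running count: 1)
  Position 3: 'm' -> consonant (running count: 1)
  Position 4: 'u' -> vowel (running count: 2)
Total vowels: 2

2


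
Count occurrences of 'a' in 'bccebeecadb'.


Scanning 'bccebeecadb' for 'a':
  Position 8: 'a' -> MATCH (count: 1)
Total occurrences of 'a': 1

1


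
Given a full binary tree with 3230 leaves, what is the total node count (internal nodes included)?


Leaf nodes (terminals): 3230
Internal nodes = n - 1 = 3230 - 1 = 3229
Total = leaves + internal = 3230 + 3229 = 6459

6459


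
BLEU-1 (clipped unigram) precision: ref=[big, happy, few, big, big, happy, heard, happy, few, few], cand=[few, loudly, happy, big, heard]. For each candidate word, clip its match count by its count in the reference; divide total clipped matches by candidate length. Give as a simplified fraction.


Reference word counts: {'big': 3, 'few': 3, 'happy': 3, 'heard': 1}
Checking each candidate word (with clipping):
  'few' -> in reference (ref count 3, used 1/3) -> match (matches: 1)
  'loudly' -> not in reference -> no match (matches: 1)
  'happy' -> in reference (ref count 3, used 1/3) -> match (matches: 2)
  'big' -> in reference (ref count 3, used 1/3) -> match (matches: 3)
  'heard' -> in reference (ref count 1, used 1/1) -> match (matches: 4)
Clipped matches: 4, Candidate length: 5
Precision = 4/5

4/5


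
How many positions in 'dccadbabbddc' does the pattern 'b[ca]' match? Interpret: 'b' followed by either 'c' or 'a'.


Pattern: b[ca] means 'b' followed by either 'c' or 'a'.
Scanning 'dccadbabbddc' position-by-position:
  Pos 0: window 'dc' -> no
  Pos 1: window 'cc' -> no
  Pos 2: window 'ca' -> no
  Pos 3: window 'ad' -> no
  Pos 4: window 'db' -> no
  Pos 5: window 'ba' -> MATCH
  Pos 6: window 'ab' -> no
  Pos 7: window 'bb' -> no
  Pos 8: window 'bd' -> no
  Pos 9: window 'dd' -> no
  Pos 10: window 'dc' -> no
  Pos 11: window 'c' -> no
Total matches: 1

1


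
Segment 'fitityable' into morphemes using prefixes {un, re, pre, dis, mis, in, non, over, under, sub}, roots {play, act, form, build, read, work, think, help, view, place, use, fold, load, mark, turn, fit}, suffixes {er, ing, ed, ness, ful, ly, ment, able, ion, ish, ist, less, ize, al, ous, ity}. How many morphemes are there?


Segmenting 'fitityable' against the inventory:
  'fit' -> root (morpheme 1)
  'ity' -> suffix (morpheme 2)
  'able' -> suffix (morpheme 3)
Total morphemes: 3

3


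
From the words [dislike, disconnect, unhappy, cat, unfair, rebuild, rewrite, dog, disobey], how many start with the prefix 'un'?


Checking each word for prefix 'un':
  'dislike' -> no (count: 0)
  'disconnect' -> no (count: 0)
  'unhappy' -> YES, starts with 'un' (count: 1)
  'cat' -> no (count: 1)
  'unfair' -> YES, starts with 'un' (count: 2)
  'rebuild' -> no (count: 2)
  'rewrite' -> no (count: 2)
  'dog' -> no (count: 2)
  'disobey' -> no (count: 2)
Total with prefix 'un': 2

2


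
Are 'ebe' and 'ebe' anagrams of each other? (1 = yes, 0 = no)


Sort characters of 'ebe': 'bee'
Sort characters of 'ebe': 'bee'
Sorted forms match -> they ARE anagrams
Result: 1

1


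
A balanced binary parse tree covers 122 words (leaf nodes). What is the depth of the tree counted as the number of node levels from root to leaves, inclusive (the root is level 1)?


In a balanced binary tree with n leaves the deepest leaf is ceil(log2(n)) edges below the root,
so counting node levels inclusive of root and leaves gives ceil(log2(n)) + 1 levels.
log2(122) = 6.9307
ceil(6.9307) = 7
levels = 7 + 1 = 8

8


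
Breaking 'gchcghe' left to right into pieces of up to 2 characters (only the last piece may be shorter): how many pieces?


'gchcghe' has 7 characters.
Chunking with max size 2:
  Chunk 1: 'gc' (positions 0-1)
  Chunk 2: 'hc' (positions 2-3)
  Chunk 3: 'gh' (positions 4-5)
  Chunk 4: 'e' (positions 6-6)
Total chunks: ceil(7 / 2) = 4

4


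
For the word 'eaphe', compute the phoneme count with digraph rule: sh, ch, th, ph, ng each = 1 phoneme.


Parsing 'eaphe' greedily, digraphs first:
  'e' -> vowel phoneme (phonemes so far: 1)
  'a' -> vowel phoneme (phonemes so far: 2)
  'ph' -> digraph (1 consonant phoneme) (phonemes so far: 3)
  'e' -> vowel phoneme (phonemes so far: 4)
Total phonemes: 4

4


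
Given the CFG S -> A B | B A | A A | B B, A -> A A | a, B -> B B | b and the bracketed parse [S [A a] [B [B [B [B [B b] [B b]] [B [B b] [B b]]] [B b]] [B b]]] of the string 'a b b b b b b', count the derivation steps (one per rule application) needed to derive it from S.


Every bracketed nonterminal node [X ...] in the tree is produced by exactly one rule application.
Reading the tree off as a leftmost derivation:
  Step 1: S  =>  A B   (applied S -> A B)
  Step 2: A B  =>  a B   (applied A -> a)
  Step 3: a B  =>  a B B   (applied B -> B B)
  Step 4: a B B  =>  a B B B   (applied B -> B B)
  Step 5: a B B B  =>  a B B B B   (applied B -> B B)
  Step 6: a B B B B  =>  a B B B B B   (applied B -> B B)
  Step 7: a B B B B B  =>  a b B B B B   (applied B -> b)
  Step 8: a b B B B B  =>  a b b B B B   (applied B -> b)
  Step 9: a b b B B B  =>  a b b B B B B   (applied B -> B B)
  Step 10: a b b B B B B  =>  a b b b B B B   (applied B -> b)
  Step 11: a b b b B B B  =>  a b b b b B B   (applied B -> b)
  Step 12: a b b b b B B  =>  a b b b b b B   (applied B -> b)
  Step 13: a b b b b b B  =>  a b b b b b b   (applied B -> b)
Final yield: a b b b b b b
Total rewrite steps: 13

13


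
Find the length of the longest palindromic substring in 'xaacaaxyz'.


Scanning 'xaacaaxyz' for palindromic substrings.
Substring at positions 0-6: 'xaacaax'.
Check: reverse('xaacaax') = 'xaacaax' -> palindrome confirmed.
Neighbouring characters ('-' / 'y') break symmetry, so it cannot extend further.
No longer palindromic substring exists; longest length = 7

7


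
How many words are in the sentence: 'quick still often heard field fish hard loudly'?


Counting words by splitting on spaces:
  Word 1: 'quick'
  Word 2: 'still'
  Word 3: 'often'
  Word 4: 'heard'
  Word 5: 'field'
  Word 6: 'fish'
  Word 7: 'hard'
  Word 8: 'loudly'
Total words: 8

8


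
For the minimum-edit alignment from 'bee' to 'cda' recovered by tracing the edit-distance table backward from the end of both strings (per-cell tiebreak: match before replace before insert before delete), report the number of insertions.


Edit distance = 3. Backtracking from cell (3, 3) with preference match > replace > insert > delete,
then listing the resulting alignment 'bee' -> 'cda' left to right:
  Step 1: replace b->c
  Step 2: replace e->d
  Step 3: replace e->a
Total insertions: 0

0


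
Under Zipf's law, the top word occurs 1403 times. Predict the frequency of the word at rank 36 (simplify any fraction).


Zipf's law: freq(rank) = f1 / rank
f1 = 1403, rank = 36
freq = 1403 / 36
GCD(1403, 36) = 1
Simplified: 1403/36

1403/36


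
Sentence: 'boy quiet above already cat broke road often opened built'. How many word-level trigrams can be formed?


Word trigrams from [10] words:
  Trigram 1: (boy quiet above)
  Trigram 2: (quiet above already)
  Trigram 3: (above already cat)
  Trigram 4: (already cat broke)
  Trigram 5: (cat broke road)
  Trigram 6: (broke road often)
  Trigram 7: (road often opened)
  Trigram 8: (often opened built)
Total word trigrams: 10 - 2 = 8

8


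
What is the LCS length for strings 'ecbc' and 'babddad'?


DP table for LCS of 'ecbc' and 'babddad':
       b  a  b  d  d  a  d
    0  0  0  0  0  0  0  0
  e 0  0  0  0  0  0  0  0
  c 0  0  0  0  0  0  0  0
  b 0  1  1  1  1  1  1  1
  c 0  1  1  1  1  1  1  1
LCS: 'b'
LCS length = 1

1


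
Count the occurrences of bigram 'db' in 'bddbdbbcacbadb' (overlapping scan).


Scanning 'bddbdbbcacbadb' for bigram 'db':
  Position 0: 'bd' -> no
  Position 1: 'dd' -> no
  Position 2: 'db' -> MATCH
  Position 3: 'bd' -> no
  Position 4: 'db' -> MATCH
  Position 5: 'bb' -> no
  Position 6: 'bc' -> no
  Position 7: 'ca' -> no
  Position 8: 'ac' -> no
  Position 9: 'cb' -> no
  Position 10: 'ba' -> no
  Position 11: 'ad' -> no
  Position 12: 'db' -> MATCH
Total matches: 3

3


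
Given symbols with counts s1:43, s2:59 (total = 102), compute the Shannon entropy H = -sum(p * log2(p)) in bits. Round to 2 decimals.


Computing entropy H = -sum(p_i * log2(p_i)):
  s1: p = 43/102 = 0.4216, -p*log2(p) = 0.5253
  s2: p = 59/102 = 0.5784, -p*log2(p) = 0.4568
H = sum of terms = 0.9821
Rounded to 2 decimals: 0.98

0.98


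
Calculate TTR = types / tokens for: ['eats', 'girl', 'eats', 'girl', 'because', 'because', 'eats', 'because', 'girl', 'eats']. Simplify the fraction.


Tokens: 10
Unique types: ('because', 'eats', 'girl') = 3
TTR = 3/10
Already in lowest terms.

3/10


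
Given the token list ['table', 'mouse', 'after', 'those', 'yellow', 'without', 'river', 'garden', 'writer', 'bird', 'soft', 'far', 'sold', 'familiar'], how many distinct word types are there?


Listing all tokens and tracking unique types:
  Token 1: 'table' -> NEW (unique so far: 1)
  Token 2: 'mouse' -> NEW (unique so far: 2)
  Token 3: 'after' -> NEW (unique so far: 3)
  Token 4: 'those' -> NEW (unique so far: 4)
  Token 5: 'yellow' -> NEW (unique so far: 5)
  Token 6: 'without' -> NEW (unique so far: 6)
  Token 7: 'river' -> NEW (unique so far: 7)
  Token 8: 'garden' -> NEW (unique so far: 8)
  Token 9: 'writer' -> NEW (unique so far: 9)
  Token 10: 'bird' -> NEW (unique so far: 10)
  Token 11: 'soft' -> NEW (unique so far: 11)
  Token 12: 'far' -> NEW (unique so far: 12)
  Token 13: 'sold' -> NEW (unique so far: 13)
  Token 14: 'familiar' -> NEW (unique so far: 14)
Unique types: ('after', 'bird', 'familiar', 'far', 'garden', 'mouse', 'river', 'soft', 'sold', 'table', 'those', 'without', 'writer', 'yellow')
Vocabulary size: 14

14


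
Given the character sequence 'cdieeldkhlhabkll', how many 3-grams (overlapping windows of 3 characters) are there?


String 'cdieeldkhlhabkll' has length L = 16.
Number of overlapping n-grams = L - n + 1
Substituting: 16 - 3 + 1 = 14

14


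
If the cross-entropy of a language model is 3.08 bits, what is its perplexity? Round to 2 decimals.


Perplexity formula: PP = 2^H
H = 3.08
PP = 2^3.08
Decompose: 2^3.08 = 2^3 * 2^0.08
2^3 = 8, 2^0.08 ~ 1.0570180
PP ~ 8 * 1.0570180 = 8.4561440
Rounded to 2 decimals: 8.46

8.46


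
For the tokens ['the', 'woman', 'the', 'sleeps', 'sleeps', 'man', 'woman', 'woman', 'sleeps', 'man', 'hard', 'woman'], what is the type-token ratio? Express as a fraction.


Tokens: 12
Unique types: ('hard', 'man', 'sleeps', 'the', 'woman') = 5
TTR = 5/12
Already in lowest terms.

5/12


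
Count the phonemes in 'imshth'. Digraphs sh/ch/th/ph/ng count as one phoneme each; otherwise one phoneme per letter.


Parsing 'imshth' greedily, digraphs first:
  'i' -> vowel phoneme (phonemes so far: 1)
  'm' -> consonant phoneme (phonemes so far: 2)
  'sh' -> digraph (1 consonant phoneme) (phonemes so far: 3)
  'th' -> digraph (1 consonant phoneme) (phonemes so far: 4)
Total phonemes: 4

4


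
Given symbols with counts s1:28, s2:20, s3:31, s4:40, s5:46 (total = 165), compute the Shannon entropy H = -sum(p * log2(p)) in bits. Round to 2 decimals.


Computing entropy H = -sum(p_i * log2(p_i)):
  s1: p = 28/165 = 0.1697, -p*log2(p) = 0.4342
  s2: p = 20/165 = 0.1212, -p*log2(p) = 0.3690
  s3: p = 31/165 = 0.1879, -p*log2(p) = 0.4532
  s4: p = 40/165 = 0.2424, -p*log2(p) = 0.4956
  s5: p = 46/165 = 0.2788, -p*log2(p) = 0.5137
H = sum of terms = 2.2657
Rounded to 2 decimals: 2.27

2.27


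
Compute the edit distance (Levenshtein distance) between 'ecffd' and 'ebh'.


Building DP table for s1='ecffd' (len 5) and s2='ebh' (len 3):
       e  b  h
    0  1  2  3
  e 1  0  1  2
  c 2  1  1  2
  f 3  2  2  2
  f 4  3  3  3
  d 5  4  4  4
Edit distance = dp[5][3] = 4

4


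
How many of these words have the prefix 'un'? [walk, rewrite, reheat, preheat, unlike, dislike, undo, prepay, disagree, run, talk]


Checking each word for prefix 'un':
  'walk' -> no (count: 0)
  'rewrite' -> no (count: 0)
  'reheat' -> no (count: 0)
  'preheat' -> no (count: 0)
  'unlike' -> YES, starts with 'un' (count: 1)
  'dislike' -> no (count: 1)
  'undo' -> YES, starts with 'un' (count: 2)
  'prepay' -> no (count: 2)
  'disagree' -> no (count: 2)
  'run' -> no (count: 2)
  'talk' -> no (count: 2)
Total with prefix 'un': 2

2


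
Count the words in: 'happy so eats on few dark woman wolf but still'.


Counting words by splitting on spaces:
  Word 1: 'happy'
  Word 2: 'so'
  Word 3: 'eats'
  Word 4: 'on'
  Word 5: 'few'
  Word 6: 'dark'
  Word 7: 'woman'
  Word 8: 'wolf'
  Word 9: 'but'
  Word 10: 'still'
Total words: 10

10


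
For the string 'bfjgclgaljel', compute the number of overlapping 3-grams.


String 'bfjgclgaljel' has length L = 12.
Number of overlapping n-grams = L - n + 1
Substituting: 12 - 3 + 1 = 10

10


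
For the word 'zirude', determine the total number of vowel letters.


Scanning each character of 'zirude':
  Position 1: 'z' -> consonant (running count: 0)
  Position 2: 'i' -> vowel (running count: 1)
  Position 3: 'r' -> consonant (running count: 1)
  Position 4: 'u' -> vowel (running count: 2)
  Position 5: 'd' -> consonant (running count: 2)
  Position 6: 'e' -> vowel (running count: 3)
Total vowels: 3

3


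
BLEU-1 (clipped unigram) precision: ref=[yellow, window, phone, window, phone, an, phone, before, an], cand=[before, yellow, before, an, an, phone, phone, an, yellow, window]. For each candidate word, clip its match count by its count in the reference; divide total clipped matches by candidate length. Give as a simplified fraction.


Reference word counts: {'an': 2, 'before': 1, 'phone': 3, 'window': 2, 'yellow': 1}
Checking each candidate word (with clipping):
  'before' -> in reference (ref count 1, used 1/1) -> match (matches: 1)
  'yellow' -> in reference (ref count 1, used 1/1) -> match (matches: 2)
  'before' -> ref count 1 already used up (1/1) -> clipped, no match (matches: 2)
  'an' -> in reference (ref count 2, used 1/2) -> match (matches: 3)
  'an' -> in reference (ref count 2, used 2/2) -> match (matches: 4)
  'phone' -> in reference (ref count 3, used 1/3) -> match (matches: 5)
  'phone' -> in reference (ref count 3, used 2/3) -> match (matches: 6)
  'an' -> ref count 2 already used up (2/2) -> clipped, no match (matches: 6)
  'yellow' -> ref count 1 already used up (1/1) -> clipped, no match (matches: 6)
  'window' -> in reference (ref count 2, used 1/2) -> match (matches: 7)
Clipped matches: 7, Candidate length: 10
Precision = 7/10

7/10


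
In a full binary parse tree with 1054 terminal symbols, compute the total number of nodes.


Leaf nodes (terminals): 1054
Internal nodes = n - 1 = 1054 - 1 = 1053
Total = leaves + internal = 1054 + 1053 = 2107

2107


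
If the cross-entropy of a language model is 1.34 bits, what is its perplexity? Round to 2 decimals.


Perplexity formula: PP = 2^H
H = 1.34
PP = 2^1.34
Decompose: 2^1.34 = 2^1 * 2^0.34
2^1 = 2, 2^0.34 ~ 1.2657566
PP ~ 2 * 1.2657566 = 2.5315132
Rounded to 2 decimals: 2.53

2.53
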